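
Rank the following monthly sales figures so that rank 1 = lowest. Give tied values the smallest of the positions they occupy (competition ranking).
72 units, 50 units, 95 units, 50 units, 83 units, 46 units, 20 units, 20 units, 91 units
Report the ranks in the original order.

Sorted (ascending): 20, 20, 46, 50, 50, 72, 83, 91, 95
The 2 values of 20 occupy positions 1–2 → each gets rank 1.
The 2 values of 50 occupy positions 4–5 → each gets rank 4.

6, 4, 9, 4, 7, 3, 1, 1, 8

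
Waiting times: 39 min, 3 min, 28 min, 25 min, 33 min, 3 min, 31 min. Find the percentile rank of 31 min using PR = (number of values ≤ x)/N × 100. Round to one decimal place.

71.4

N = 7.
Strictly below 31: 4. Equal to 31: 1.
PR = 5/7 × 100 = 71.4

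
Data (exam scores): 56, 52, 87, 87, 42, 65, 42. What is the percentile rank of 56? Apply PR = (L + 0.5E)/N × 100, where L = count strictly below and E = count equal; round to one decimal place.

N = 7.
Strictly below 56: 3. Equal to 56: 1.
PR = (3 + 0.5·1)/7 × 100 = 50.0

50.0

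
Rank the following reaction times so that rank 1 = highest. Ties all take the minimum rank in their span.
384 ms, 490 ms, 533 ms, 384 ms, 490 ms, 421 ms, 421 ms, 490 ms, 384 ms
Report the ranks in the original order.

Sorted (descending): 533, 490, 490, 490, 421, 421, 384, 384, 384
The 3 values of 490 occupy positions 2–4 → each gets rank 2.
The 2 values of 421 occupy positions 5–6 → each gets rank 5.
The 3 values of 384 occupy positions 7–9 → each gets rank 7.

7, 2, 1, 7, 2, 5, 5, 2, 7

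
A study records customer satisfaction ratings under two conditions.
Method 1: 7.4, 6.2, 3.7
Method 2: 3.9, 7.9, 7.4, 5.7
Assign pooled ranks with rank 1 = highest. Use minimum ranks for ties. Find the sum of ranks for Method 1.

Sorted (descending): 7.9, 7.4, 7.4, 6.2, 5.7, 3.9, 3.7
The 2 values of 7.4 occupy positions 2–3 → each gets rank 2.
Method 1 values → pooled ranks: 7.4→2, 6.2→4, 3.7→7
Rank sum = 2 + 4 + 7 = 13

13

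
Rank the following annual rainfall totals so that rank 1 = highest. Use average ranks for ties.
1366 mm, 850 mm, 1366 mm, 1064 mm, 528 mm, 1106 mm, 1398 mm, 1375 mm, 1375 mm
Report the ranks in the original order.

Sorted (descending): 1398, 1375, 1375, 1366, 1366, 1106, 1064, 850, 528
The 2 values of 1375 occupy positions 2–3 → average rank (2+3)/2 = 2.5.
The 2 values of 1366 occupy positions 4–5 → average rank (4+5)/2 = 4.5.

4.5, 8, 4.5, 7, 9, 6, 1, 2.5, 2.5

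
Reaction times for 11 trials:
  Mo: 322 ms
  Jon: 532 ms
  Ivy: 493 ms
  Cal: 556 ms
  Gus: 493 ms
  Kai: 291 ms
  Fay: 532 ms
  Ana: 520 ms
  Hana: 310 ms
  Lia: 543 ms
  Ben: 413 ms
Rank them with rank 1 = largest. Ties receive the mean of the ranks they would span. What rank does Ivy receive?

6.5

Sorted (descending): 556, 543, 532, 532, 520, 493, 493, 413, 322, 310, 291
The 2 values of 532 occupy positions 3–4 → average rank (3+4)/2 = 3.5.
The 2 values of 493 occupy positions 6–7 → average rank (6+7)/2 = 6.5.
Ivy has value 493 ms → rank 6.5.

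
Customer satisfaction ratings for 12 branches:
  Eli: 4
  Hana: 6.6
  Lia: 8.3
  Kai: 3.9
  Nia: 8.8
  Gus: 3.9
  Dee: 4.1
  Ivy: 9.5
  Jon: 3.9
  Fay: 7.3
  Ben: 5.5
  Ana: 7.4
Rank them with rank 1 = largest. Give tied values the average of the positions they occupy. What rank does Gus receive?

Sorted (descending): 9.5, 8.8, 8.3, 7.4, 7.3, 6.6, 5.5, 4.1, 4, 3.9, 3.9, 3.9
The 3 values of 3.9 occupy positions 10–12 → average rank 11.
Gus has value 3.9 → rank 11.

11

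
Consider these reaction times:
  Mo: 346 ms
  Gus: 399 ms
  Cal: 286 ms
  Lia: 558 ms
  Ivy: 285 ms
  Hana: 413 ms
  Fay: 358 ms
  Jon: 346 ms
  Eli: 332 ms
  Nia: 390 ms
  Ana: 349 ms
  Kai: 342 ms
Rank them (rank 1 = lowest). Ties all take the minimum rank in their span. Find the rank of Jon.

5

Sorted (ascending): 285, 286, 332, 342, 346, 346, 349, 358, 390, 399, 413, 558
The 2 values of 346 occupy positions 5–6 → each gets rank 5.
Jon has value 346 ms → rank 5.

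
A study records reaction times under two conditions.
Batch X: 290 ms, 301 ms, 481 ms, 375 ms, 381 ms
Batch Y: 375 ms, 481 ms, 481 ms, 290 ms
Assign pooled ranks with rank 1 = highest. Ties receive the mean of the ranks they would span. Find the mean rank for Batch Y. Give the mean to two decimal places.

Sorted (descending): 481, 481, 481, 381, 375, 375, 301, 290, 290
The 3 values of 481 occupy positions 1–3 → average rank 2.
The 2 values of 375 occupy positions 5–6 → average rank (5+6)/2 = 5.5.
The 2 values of 290 occupy positions 8–9 → average rank (8+9)/2 = 8.5.
Batch Y values → pooled ranks: 375→5.5, 481→2, 481→2, 290→8.5
Mean rank = (5.5 + 2 + 2 + 8.5) / 4 = 4.50

4.50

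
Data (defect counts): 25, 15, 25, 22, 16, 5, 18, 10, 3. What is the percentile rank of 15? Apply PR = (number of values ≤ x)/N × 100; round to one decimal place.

44.4

N = 9.
Strictly below 15: 3. Equal to 15: 1.
PR = 4/9 × 100 = 44.4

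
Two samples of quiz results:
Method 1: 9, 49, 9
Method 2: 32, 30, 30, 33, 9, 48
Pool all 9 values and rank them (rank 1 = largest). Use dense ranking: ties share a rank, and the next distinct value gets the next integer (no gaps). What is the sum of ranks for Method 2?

Sorted (descending): 49, 48, 33, 32, 30, 30, 9, 9, 9
The 2 values of 30 share dense rank 5.
The 3 values of 9 share dense rank 6.
Remaining distinct values take the next consecutive integers.
Method 2 values → pooled ranks: 32→4, 30→5, 30→5, 33→3, 9→6, 48→2
Rank sum = 4 + 5 + 5 + 3 + 6 + 2 = 25

25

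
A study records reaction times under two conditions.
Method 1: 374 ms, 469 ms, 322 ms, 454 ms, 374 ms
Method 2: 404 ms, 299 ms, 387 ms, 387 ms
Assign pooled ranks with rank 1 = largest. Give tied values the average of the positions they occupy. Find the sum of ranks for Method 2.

Sorted (descending): 469, 454, 404, 387, 387, 374, 374, 322, 299
The 2 values of 387 occupy positions 4–5 → average rank (4+5)/2 = 4.5.
The 2 values of 374 occupy positions 6–7 → average rank (6+7)/2 = 6.5.
Method 2 values → pooled ranks: 404→3, 299→9, 387→4.5, 387→4.5
Rank sum = 3 + 9 + 4.5 + 4.5 = 21

21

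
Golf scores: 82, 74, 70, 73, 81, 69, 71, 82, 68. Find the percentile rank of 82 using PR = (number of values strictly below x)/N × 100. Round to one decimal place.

77.8

N = 9.
Strictly below 82: 7. Equal to 82: 2.
PR = 7/9 × 100 = 77.8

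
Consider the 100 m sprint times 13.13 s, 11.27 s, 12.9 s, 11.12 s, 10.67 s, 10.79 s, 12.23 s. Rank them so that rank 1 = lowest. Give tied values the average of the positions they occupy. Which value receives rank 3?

Sorted (ascending): 10.67, 10.79, 11.12, 11.27, 12.23, 12.9, 13.13
No ties — each value takes its position as its rank.
Rank 3 → value 11.12.

11.12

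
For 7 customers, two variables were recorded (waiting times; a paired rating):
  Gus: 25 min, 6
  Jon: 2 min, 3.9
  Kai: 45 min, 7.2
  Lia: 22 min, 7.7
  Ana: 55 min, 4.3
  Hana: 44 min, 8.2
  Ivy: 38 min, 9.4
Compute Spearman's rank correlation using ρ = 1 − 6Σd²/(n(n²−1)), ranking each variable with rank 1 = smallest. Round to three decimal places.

0.143

Ranks of variable 1: 3, 1, 6, 2, 7, 5, 4
Ranks of variable 2: 3, 1, 4, 5, 2, 6, 7
d = r₁ − r₂: 0, 0, 2, -3, 5, -1, -3
d²: 0, 0, 4, 9, 25, 1, 9; Σd² = 48
ρ = 1 − 6·48/(7·48) = 1 − 288/336 = 0.143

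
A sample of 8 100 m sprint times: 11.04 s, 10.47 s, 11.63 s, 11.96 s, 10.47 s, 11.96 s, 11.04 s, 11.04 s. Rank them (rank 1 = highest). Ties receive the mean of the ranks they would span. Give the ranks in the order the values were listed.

Sorted (descending): 11.96, 11.96, 11.63, 11.04, 11.04, 11.04, 10.47, 10.47
The 2 values of 11.96 occupy positions 1–2 → average rank (1+2)/2 = 1.5.
The 3 values of 11.04 occupy positions 4–6 → average rank 5.
The 2 values of 10.47 occupy positions 7–8 → average rank (7+8)/2 = 7.5.

5, 7.5, 3, 1.5, 7.5, 1.5, 5, 5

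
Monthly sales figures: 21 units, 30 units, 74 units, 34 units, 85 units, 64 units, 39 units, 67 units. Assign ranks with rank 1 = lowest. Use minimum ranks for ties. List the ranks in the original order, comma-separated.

Sorted (ascending): 21, 30, 34, 39, 64, 67, 74, 85
No ties — each value takes its position as its rank.

1, 2, 7, 3, 8, 5, 4, 6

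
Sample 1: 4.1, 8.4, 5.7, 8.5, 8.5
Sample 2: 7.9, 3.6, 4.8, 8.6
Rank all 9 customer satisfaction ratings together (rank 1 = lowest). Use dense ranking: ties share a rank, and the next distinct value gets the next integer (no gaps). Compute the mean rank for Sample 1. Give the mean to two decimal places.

Sorted (ascending): 3.6, 4.1, 4.8, 5.7, 7.9, 8.4, 8.5, 8.5, 8.6
The 2 values of 8.5 share dense rank 7.
Remaining distinct values take the next consecutive integers.
Sample 1 values → pooled ranks: 4.1→2, 8.4→6, 5.7→4, 8.5→7, 8.5→7
Mean rank = (2 + 6 + 4 + 7 + 7) / 5 = 5.20

5.20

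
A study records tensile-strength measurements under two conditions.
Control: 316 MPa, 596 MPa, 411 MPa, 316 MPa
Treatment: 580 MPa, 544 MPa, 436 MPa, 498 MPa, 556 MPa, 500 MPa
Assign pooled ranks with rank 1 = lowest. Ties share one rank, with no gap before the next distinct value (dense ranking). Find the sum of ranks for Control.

Sorted (ascending): 316, 316, 411, 436, 498, 500, 544, 556, 580, 596
The 2 values of 316 share dense rank 1.
Remaining distinct values take the next consecutive integers.
Control values → pooled ranks: 316→1, 596→9, 411→2, 316→1
Rank sum = 1 + 9 + 2 + 1 = 13

13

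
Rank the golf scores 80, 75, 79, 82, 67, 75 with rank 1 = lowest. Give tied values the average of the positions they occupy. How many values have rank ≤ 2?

Sorted (ascending): 67, 75, 75, 79, 80, 82
The 2 values of 75 occupy positions 2–3 → average rank (2+3)/2 = 2.5.
Ranks ≤ 2: {1} → 1 value.

1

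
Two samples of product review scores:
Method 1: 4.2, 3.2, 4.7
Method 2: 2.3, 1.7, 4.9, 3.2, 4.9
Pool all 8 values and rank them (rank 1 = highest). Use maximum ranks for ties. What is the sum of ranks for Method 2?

25

Sorted (descending): 4.9, 4.9, 4.7, 4.2, 3.2, 3.2, 2.3, 1.7
The 2 values of 4.9 occupy positions 1–2 → each gets rank 2.
The 2 values of 3.2 occupy positions 5–6 → each gets rank 6.
Method 2 values → pooled ranks: 2.3→7, 1.7→8, 4.9→2, 3.2→6, 4.9→2
Rank sum = 7 + 8 + 2 + 6 + 2 = 25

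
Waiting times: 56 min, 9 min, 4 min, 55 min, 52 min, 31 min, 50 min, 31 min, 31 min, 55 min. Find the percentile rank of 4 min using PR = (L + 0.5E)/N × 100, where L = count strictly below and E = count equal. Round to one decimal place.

5.0

N = 10.
Strictly below 4: 0. Equal to 4: 1.
PR = (0 + 0.5·1)/10 × 100 = 5.0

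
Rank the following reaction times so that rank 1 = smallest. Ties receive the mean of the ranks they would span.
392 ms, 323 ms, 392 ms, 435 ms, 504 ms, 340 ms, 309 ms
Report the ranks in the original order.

Sorted (ascending): 309, 323, 340, 392, 392, 435, 504
The 2 values of 392 occupy positions 4–5 → average rank (4+5)/2 = 4.5.

4.5, 2, 4.5, 6, 7, 3, 1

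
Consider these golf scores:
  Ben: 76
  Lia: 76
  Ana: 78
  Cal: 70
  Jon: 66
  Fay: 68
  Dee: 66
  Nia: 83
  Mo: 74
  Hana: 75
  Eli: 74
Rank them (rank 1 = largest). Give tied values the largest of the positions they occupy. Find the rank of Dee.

11

Sorted (descending): 83, 78, 76, 76, 75, 74, 74, 70, 68, 66, 66
The 2 values of 76 occupy positions 3–4 → each gets rank 4.
The 2 values of 74 occupy positions 6–7 → each gets rank 7.
The 2 values of 66 occupy positions 10–11 → each gets rank 11.
Dee has value 66 → rank 11.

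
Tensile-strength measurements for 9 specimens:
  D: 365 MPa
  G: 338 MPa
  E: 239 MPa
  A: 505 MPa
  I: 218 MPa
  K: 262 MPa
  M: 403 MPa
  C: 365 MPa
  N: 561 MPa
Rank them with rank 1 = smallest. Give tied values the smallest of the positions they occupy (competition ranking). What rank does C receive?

5

Sorted (ascending): 218, 239, 262, 338, 365, 365, 403, 505, 561
The 2 values of 365 occupy positions 5–6 → each gets rank 5.
C has value 365 MPa → rank 5.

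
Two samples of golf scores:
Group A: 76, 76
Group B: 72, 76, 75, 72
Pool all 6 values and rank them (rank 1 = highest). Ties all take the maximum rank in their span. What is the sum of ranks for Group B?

Sorted (descending): 76, 76, 76, 75, 72, 72
The 3 values of 76 occupy positions 1–3 → each gets rank 3.
The 2 values of 72 occupy positions 5–6 → each gets rank 6.
Group B values → pooled ranks: 72→6, 76→3, 75→4, 72→6
Rank sum = 6 + 3 + 4 + 6 = 19

19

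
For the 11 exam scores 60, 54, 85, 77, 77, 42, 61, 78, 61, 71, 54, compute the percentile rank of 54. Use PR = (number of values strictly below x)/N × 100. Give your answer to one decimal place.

9.1

N = 11.
Strictly below 54: 1. Equal to 54: 2.
PR = 1/11 × 100 = 9.1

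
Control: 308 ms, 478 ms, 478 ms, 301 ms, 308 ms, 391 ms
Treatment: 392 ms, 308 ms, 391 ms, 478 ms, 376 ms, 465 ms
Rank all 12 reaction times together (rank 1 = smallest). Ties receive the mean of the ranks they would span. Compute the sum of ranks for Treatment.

42.5

Sorted (ascending): 301, 308, 308, 308, 376, 391, 391, 392, 465, 478, 478, 478
The 3 values of 308 occupy positions 2–4 → average rank 3.
The 2 values of 391 occupy positions 6–7 → average rank (6+7)/2 = 6.5.
The 3 values of 478 occupy positions 10–12 → average rank 11.
Treatment values → pooled ranks: 392→8, 308→3, 391→6.5, 478→11, 376→5, 465→9
Rank sum = 8 + 3 + 6.5 + 11 + 5 + 9 = 42.5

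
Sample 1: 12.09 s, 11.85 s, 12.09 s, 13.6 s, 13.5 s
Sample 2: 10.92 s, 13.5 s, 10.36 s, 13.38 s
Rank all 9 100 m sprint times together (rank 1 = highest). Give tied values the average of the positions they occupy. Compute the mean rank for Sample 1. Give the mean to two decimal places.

4.30

Sorted (descending): 13.6, 13.5, 13.5, 13.38, 12.09, 12.09, 11.85, 10.92, 10.36
The 2 values of 13.5 occupy positions 2–3 → average rank (2+3)/2 = 2.5.
The 2 values of 12.09 occupy positions 5–6 → average rank (5+6)/2 = 5.5.
Sample 1 values → pooled ranks: 12.09→5.5, 11.85→7, 12.09→5.5, 13.6→1, 13.5→2.5
Mean rank = (5.5 + 7 + 5.5 + 1 + 2.5) / 5 = 4.30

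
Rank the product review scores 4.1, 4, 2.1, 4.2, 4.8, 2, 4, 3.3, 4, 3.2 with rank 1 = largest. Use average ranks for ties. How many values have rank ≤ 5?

6

Sorted (descending): 4.8, 4.2, 4.1, 4, 4, 4, 3.3, 3.2, 2.1, 2
The 3 values of 4 occupy positions 4–6 → average rank 5.
Ranks ≤ 5: {1, 2, 3, 5, 5, 5} → 6 values.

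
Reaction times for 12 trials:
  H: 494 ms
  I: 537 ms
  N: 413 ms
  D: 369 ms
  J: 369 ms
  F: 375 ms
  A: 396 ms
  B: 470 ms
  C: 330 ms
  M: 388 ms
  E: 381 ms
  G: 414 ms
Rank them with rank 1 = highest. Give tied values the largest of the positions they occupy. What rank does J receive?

11

Sorted (descending): 537, 494, 470, 414, 413, 396, 388, 381, 375, 369, 369, 330
The 2 values of 369 occupy positions 10–11 → each gets rank 11.
J has value 369 ms → rank 11.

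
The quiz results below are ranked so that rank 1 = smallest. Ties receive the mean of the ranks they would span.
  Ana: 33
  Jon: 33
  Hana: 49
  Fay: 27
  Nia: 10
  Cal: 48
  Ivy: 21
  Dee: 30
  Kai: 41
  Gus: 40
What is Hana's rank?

Sorted (ascending): 10, 21, 27, 30, 33, 33, 40, 41, 48, 49
The 2 values of 33 occupy positions 5–6 → average rank (5+6)/2 = 5.5.
Hana has value 49 → rank 10.

10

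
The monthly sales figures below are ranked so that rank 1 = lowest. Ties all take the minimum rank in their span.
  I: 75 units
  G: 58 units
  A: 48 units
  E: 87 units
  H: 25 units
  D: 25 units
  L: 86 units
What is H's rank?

1

Sorted (ascending): 25, 25, 48, 58, 75, 86, 87
The 2 values of 25 occupy positions 1–2 → each gets rank 1.
H has value 25 units → rank 1.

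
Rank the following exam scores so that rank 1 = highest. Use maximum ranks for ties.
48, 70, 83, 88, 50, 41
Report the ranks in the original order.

5, 3, 2, 1, 4, 6

Sorted (descending): 88, 83, 70, 50, 48, 41
No ties — each value takes its position as its rank.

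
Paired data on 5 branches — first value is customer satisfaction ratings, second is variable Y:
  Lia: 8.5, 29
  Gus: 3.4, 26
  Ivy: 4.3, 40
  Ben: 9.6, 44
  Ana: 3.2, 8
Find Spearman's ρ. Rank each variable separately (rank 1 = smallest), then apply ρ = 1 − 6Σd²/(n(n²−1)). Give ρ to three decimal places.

Ranks of variable 1: 4, 2, 3, 5, 1
Ranks of variable 2: 3, 2, 4, 5, 1
d = r₁ − r₂: 1, 0, -1, 0, 0
d²: 1, 0, 1, 0, 0; Σd² = 2
ρ = 1 − 6·2/(5·24) = 1 − 12/120 = 0.900

0.900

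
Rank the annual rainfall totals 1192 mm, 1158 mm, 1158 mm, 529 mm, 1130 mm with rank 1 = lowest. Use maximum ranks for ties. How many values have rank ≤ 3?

2

Sorted (ascending): 529, 1130, 1158, 1158, 1192
The 2 values of 1158 occupy positions 3–4 → each gets rank 4.
Ranks ≤ 3: {1, 2} → 2 values.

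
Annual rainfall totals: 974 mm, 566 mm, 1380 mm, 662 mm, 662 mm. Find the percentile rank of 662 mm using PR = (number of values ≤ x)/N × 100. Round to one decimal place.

N = 5.
Strictly below 662: 1. Equal to 662: 2.
PR = 3/5 × 100 = 60.0

60.0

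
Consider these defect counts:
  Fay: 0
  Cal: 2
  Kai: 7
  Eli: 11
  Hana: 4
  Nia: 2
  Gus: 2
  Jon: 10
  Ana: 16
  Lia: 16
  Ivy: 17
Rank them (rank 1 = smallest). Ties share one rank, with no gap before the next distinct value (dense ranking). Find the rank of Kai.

Sorted (ascending): 0, 2, 2, 2, 4, 7, 10, 11, 16, 16, 17
The 3 values of 2 share dense rank 2.
The 2 values of 16 share dense rank 7.
Remaining distinct values take the next consecutive integers.
Kai has value 7 → rank 4.

4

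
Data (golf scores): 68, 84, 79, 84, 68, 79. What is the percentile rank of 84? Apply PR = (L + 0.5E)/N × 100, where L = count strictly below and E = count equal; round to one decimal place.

N = 6.
Strictly below 84: 4. Equal to 84: 2.
PR = (4 + 0.5·2)/6 × 100 = 83.3

83.3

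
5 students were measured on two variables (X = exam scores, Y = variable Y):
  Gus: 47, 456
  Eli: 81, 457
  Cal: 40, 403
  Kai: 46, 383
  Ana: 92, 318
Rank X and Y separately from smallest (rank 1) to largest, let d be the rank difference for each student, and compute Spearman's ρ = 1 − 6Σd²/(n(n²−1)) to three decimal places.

Ranks of variable 1: 3, 4, 1, 2, 5
Ranks of variable 2: 4, 5, 3, 2, 1
d = r₁ − r₂: -1, -1, -2, 0, 4
d²: 1, 1, 4, 0, 16; Σd² = 22
ρ = 1 − 6·22/(5·24) = 1 − 132/120 = -0.100

-0.100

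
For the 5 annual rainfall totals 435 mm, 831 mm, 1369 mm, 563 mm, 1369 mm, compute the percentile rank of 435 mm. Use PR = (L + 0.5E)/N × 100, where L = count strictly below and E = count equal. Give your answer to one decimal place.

10.0

N = 5.
Strictly below 435: 0. Equal to 435: 1.
PR = (0 + 0.5·1)/5 × 100 = 10.0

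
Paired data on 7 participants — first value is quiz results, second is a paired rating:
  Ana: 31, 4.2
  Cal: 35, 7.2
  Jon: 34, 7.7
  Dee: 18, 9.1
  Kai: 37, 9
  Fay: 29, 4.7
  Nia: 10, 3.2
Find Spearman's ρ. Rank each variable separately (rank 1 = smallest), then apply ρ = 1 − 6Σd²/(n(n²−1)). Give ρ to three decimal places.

Ranks of variable 1: 4, 6, 5, 2, 7, 3, 1
Ranks of variable 2: 2, 4, 5, 7, 6, 3, 1
d = r₁ − r₂: 2, 2, 0, -5, 1, 0, 0
d²: 4, 4, 0, 25, 1, 0, 0; Σd² = 34
ρ = 1 − 6·34/(7·48) = 1 − 204/336 = 0.393

0.393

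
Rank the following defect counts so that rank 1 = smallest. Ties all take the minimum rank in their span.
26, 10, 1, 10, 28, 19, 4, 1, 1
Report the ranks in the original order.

8, 5, 1, 5, 9, 7, 4, 1, 1

Sorted (ascending): 1, 1, 1, 4, 10, 10, 19, 26, 28
The 3 values of 1 occupy positions 1–3 → each gets rank 1.
The 2 values of 10 occupy positions 5–6 → each gets rank 5.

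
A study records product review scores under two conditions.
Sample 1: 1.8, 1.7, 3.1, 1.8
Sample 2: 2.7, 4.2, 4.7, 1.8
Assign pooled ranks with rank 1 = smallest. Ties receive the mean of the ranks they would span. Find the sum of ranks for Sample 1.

Sorted (ascending): 1.7, 1.8, 1.8, 1.8, 2.7, 3.1, 4.2, 4.7
The 3 values of 1.8 occupy positions 2–4 → average rank 3.
Sample 1 values → pooled ranks: 1.8→3, 1.7→1, 3.1→6, 1.8→3
Rank sum = 3 + 1 + 6 + 3 = 13

13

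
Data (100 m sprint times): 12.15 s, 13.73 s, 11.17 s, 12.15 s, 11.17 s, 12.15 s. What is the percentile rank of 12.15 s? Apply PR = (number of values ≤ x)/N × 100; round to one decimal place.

N = 6.
Strictly below 12.15: 2. Equal to 12.15: 3.
PR = 5/6 × 100 = 83.3

83.3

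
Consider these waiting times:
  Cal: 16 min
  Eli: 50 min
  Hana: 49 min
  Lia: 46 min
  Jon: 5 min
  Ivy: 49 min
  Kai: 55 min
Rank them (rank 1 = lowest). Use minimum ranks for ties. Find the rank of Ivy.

Sorted (ascending): 5, 16, 46, 49, 49, 50, 55
The 2 values of 49 occupy positions 4–5 → each gets rank 4.
Ivy has value 49 min → rank 4.

4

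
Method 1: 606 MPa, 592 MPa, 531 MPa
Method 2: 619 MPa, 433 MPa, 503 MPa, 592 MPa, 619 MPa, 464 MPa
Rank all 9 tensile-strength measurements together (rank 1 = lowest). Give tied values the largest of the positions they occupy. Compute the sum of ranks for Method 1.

Sorted (ascending): 433, 464, 503, 531, 592, 592, 606, 619, 619
The 2 values of 592 occupy positions 5–6 → each gets rank 6.
The 2 values of 619 occupy positions 8–9 → each gets rank 9.
Method 1 values → pooled ranks: 606→7, 592→6, 531→4
Rank sum = 7 + 6 + 4 = 17

17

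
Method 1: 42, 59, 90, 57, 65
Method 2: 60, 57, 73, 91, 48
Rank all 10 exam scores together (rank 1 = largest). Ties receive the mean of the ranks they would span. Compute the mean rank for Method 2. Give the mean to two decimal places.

5.10

Sorted (descending): 91, 90, 73, 65, 60, 59, 57, 57, 48, 42
The 2 values of 57 occupy positions 7–8 → average rank (7+8)/2 = 7.5.
Method 2 values → pooled ranks: 60→5, 57→7.5, 73→3, 91→1, 48→9
Mean rank = (5 + 7.5 + 3 + 1 + 9) / 5 = 5.10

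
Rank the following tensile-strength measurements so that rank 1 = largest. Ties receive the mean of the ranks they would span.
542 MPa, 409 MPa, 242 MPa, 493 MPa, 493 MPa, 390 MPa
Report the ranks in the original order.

1, 4, 6, 2.5, 2.5, 5

Sorted (descending): 542, 493, 493, 409, 390, 242
The 2 values of 493 occupy positions 2–3 → average rank (2+3)/2 = 2.5.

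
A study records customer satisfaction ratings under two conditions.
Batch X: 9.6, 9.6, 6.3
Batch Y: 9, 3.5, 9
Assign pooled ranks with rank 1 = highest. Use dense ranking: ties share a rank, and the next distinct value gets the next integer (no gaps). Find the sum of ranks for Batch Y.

Sorted (descending): 9.6, 9.6, 9, 9, 6.3, 3.5
The 2 values of 9.6 share dense rank 1.
The 2 values of 9 share dense rank 2.
Remaining distinct values take the next consecutive integers.
Batch Y values → pooled ranks: 9→2, 3.5→4, 9→2
Rank sum = 2 + 4 + 2 = 8

8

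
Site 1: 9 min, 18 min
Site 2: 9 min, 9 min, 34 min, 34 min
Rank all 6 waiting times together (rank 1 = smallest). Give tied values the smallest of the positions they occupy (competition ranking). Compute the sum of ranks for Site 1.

5

Sorted (ascending): 9, 9, 9, 18, 34, 34
The 3 values of 9 occupy positions 1–3 → each gets rank 1.
The 2 values of 34 occupy positions 5–6 → each gets rank 5.
Site 1 values → pooled ranks: 9→1, 18→4
Rank sum = 1 + 4 = 5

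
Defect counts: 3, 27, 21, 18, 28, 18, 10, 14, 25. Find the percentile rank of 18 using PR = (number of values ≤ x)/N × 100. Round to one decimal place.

55.6

N = 9.
Strictly below 18: 3. Equal to 18: 2.
PR = 5/9 × 100 = 55.6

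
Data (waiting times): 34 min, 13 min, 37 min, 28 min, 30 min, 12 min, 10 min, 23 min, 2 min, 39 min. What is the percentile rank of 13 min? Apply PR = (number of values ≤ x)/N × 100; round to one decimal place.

40.0

N = 10.
Strictly below 13: 3. Equal to 13: 1.
PR = 4/10 × 100 = 40.0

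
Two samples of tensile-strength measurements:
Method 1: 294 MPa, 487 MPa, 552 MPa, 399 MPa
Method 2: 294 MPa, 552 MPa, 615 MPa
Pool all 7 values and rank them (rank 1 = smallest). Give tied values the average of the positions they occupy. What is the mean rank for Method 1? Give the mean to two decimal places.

Sorted (ascending): 294, 294, 399, 487, 552, 552, 615
The 2 values of 294 occupy positions 1–2 → average rank (1+2)/2 = 1.5.
The 2 values of 552 occupy positions 5–6 → average rank (5+6)/2 = 5.5.
Method 1 values → pooled ranks: 294→1.5, 487→4, 552→5.5, 399→3
Mean rank = (1.5 + 4 + 5.5 + 3) / 4 = 3.50

3.50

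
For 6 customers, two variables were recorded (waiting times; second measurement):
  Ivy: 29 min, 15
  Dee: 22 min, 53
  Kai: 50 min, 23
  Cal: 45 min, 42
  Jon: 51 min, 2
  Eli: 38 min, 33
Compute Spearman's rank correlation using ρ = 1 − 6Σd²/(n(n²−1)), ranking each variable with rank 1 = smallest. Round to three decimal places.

Ranks of variable 1: 2, 1, 5, 4, 6, 3
Ranks of variable 2: 2, 6, 3, 5, 1, 4
d = r₁ − r₂: 0, -5, 2, -1, 5, -1
d²: 0, 25, 4, 1, 25, 1; Σd² = 56
ρ = 1 − 6·56/(6·35) = 1 − 336/210 = -0.600

-0.600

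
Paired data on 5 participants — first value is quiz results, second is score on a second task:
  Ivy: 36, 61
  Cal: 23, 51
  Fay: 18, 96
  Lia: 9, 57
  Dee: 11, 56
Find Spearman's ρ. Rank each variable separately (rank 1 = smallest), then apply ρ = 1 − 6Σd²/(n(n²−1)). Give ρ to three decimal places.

Ranks of variable 1: 5, 4, 3, 1, 2
Ranks of variable 2: 4, 1, 5, 3, 2
d = r₁ − r₂: 1, 3, -2, -2, 0
d²: 1, 9, 4, 4, 0; Σd² = 18
ρ = 1 − 6·18/(5·24) = 1 − 108/120 = 0.100

0.100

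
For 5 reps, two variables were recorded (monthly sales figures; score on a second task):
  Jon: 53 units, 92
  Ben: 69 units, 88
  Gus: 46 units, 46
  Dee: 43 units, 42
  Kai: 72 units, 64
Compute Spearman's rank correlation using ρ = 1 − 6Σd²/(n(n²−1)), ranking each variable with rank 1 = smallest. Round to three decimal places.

Ranks of variable 1: 3, 4, 2, 1, 5
Ranks of variable 2: 5, 4, 2, 1, 3
d = r₁ − r₂: -2, 0, 0, 0, 2
d²: 4, 0, 0, 0, 4; Σd² = 8
ρ = 1 − 6·8/(5·24) = 1 − 48/120 = 0.600

0.600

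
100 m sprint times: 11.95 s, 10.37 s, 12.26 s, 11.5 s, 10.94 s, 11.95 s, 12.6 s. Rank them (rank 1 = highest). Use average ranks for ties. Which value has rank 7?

Sorted (descending): 12.6, 12.26, 11.95, 11.95, 11.5, 10.94, 10.37
The 2 values of 11.95 occupy positions 3–4 → average rank (3+4)/2 = 3.5.
Rank 7 → value 10.37.

10.37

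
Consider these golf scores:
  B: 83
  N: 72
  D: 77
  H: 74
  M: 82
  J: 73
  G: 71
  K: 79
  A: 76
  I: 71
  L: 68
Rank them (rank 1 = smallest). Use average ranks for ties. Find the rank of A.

Sorted (ascending): 68, 71, 71, 72, 73, 74, 76, 77, 79, 82, 83
The 2 values of 71 occupy positions 2–3 → average rank (2+3)/2 = 2.5.
A has value 76 → rank 7.

7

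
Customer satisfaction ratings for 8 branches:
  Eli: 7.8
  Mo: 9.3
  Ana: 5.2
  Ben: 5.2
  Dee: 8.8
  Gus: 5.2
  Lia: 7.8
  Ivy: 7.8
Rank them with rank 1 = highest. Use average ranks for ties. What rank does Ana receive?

7

Sorted (descending): 9.3, 8.8, 7.8, 7.8, 7.8, 5.2, 5.2, 5.2
The 3 values of 7.8 occupy positions 3–5 → average rank 4.
The 3 values of 5.2 occupy positions 6–8 → average rank 7.
Ana has value 5.2 → rank 7.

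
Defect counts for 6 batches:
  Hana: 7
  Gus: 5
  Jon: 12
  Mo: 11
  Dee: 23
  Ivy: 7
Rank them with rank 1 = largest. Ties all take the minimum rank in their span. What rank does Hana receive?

4

Sorted (descending): 23, 12, 11, 7, 7, 5
The 2 values of 7 occupy positions 4–5 → each gets rank 4.
Hana has value 7 → rank 4.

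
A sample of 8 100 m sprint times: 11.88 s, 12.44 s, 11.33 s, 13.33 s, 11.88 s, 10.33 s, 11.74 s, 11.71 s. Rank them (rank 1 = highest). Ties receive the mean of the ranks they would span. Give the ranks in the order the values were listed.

3.5, 2, 7, 1, 3.5, 8, 5, 6

Sorted (descending): 13.33, 12.44, 11.88, 11.88, 11.74, 11.71, 11.33, 10.33
The 2 values of 11.88 occupy positions 3–4 → average rank (3+4)/2 = 3.5.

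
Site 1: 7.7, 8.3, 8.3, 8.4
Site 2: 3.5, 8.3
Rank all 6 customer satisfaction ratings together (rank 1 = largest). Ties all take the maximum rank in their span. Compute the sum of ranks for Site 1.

Sorted (descending): 8.4, 8.3, 8.3, 8.3, 7.7, 3.5
The 3 values of 8.3 occupy positions 2–4 → each gets rank 4.
Site 1 values → pooled ranks: 7.7→5, 8.3→4, 8.3→4, 8.4→1
Rank sum = 5 + 4 + 4 + 1 = 14

14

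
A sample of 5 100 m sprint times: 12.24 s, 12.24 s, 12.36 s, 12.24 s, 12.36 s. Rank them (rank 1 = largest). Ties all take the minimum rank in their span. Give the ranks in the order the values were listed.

Sorted (descending): 12.36, 12.36, 12.24, 12.24, 12.24
The 2 values of 12.36 occupy positions 1–2 → each gets rank 1.
The 3 values of 12.24 occupy positions 3–5 → each gets rank 3.

3, 3, 1, 3, 1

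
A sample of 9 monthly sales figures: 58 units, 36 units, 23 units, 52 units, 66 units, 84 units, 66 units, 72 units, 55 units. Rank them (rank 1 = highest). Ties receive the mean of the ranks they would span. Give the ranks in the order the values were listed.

Sorted (descending): 84, 72, 66, 66, 58, 55, 52, 36, 23
The 2 values of 66 occupy positions 3–4 → average rank (3+4)/2 = 3.5.

5, 8, 9, 7, 3.5, 1, 3.5, 2, 6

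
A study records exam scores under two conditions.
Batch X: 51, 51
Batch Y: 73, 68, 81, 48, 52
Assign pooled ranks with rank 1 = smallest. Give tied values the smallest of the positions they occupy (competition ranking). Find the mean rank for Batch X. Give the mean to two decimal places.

Sorted (ascending): 48, 51, 51, 52, 68, 73, 81
The 2 values of 51 occupy positions 2–3 → each gets rank 2.
Batch X values → pooled ranks: 51→2, 51→2
Mean rank = (2 + 2) / 2 = 2.00

2.00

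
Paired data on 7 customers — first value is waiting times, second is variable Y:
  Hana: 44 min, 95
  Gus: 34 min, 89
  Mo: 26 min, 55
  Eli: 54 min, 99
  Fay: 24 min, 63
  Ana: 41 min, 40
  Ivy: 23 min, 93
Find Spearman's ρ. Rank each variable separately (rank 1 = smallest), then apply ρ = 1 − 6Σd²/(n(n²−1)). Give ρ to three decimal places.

0.393

Ranks of variable 1: 6, 4, 3, 7, 2, 5, 1
Ranks of variable 2: 6, 4, 2, 7, 3, 1, 5
d = r₁ − r₂: 0, 0, 1, 0, -1, 4, -4
d²: 0, 0, 1, 0, 1, 16, 16; Σd² = 34
ρ = 1 − 6·34/(7·48) = 1 − 204/336 = 0.393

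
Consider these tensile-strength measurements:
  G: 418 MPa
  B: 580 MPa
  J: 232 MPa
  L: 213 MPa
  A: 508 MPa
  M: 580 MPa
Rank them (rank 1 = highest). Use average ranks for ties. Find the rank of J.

5

Sorted (descending): 580, 580, 508, 418, 232, 213
The 2 values of 580 occupy positions 1–2 → average rank (1+2)/2 = 1.5.
J has value 232 MPa → rank 5.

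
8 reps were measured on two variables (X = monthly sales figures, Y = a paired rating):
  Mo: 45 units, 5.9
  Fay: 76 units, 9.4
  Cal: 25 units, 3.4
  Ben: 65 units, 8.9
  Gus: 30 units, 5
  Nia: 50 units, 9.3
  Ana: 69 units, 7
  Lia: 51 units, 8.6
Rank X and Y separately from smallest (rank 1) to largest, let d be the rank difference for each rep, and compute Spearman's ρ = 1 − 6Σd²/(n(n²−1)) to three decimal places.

Ranks of variable 1: 3, 8, 1, 6, 2, 4, 7, 5
Ranks of variable 2: 3, 8, 1, 6, 2, 7, 4, 5
d = r₁ − r₂: 0, 0, 0, 0, 0, -3, 3, 0
d²: 0, 0, 0, 0, 0, 9, 9, 0; Σd² = 18
ρ = 1 − 6·18/(8·63) = 1 − 108/504 = 0.786

0.786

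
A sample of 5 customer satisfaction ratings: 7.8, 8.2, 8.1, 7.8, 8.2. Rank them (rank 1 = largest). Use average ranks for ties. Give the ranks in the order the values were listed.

Sorted (descending): 8.2, 8.2, 8.1, 7.8, 7.8
The 2 values of 8.2 occupy positions 1–2 → average rank (1+2)/2 = 1.5.
The 2 values of 7.8 occupy positions 4–5 → average rank (4+5)/2 = 4.5.

4.5, 1.5, 3, 4.5, 1.5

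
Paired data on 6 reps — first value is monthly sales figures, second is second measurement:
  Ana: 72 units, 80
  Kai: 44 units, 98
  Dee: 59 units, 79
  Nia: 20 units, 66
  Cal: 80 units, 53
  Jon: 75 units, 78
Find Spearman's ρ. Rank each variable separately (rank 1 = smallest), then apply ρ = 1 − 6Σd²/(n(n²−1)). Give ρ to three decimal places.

-0.371

Ranks of variable 1: 4, 2, 3, 1, 6, 5
Ranks of variable 2: 5, 6, 4, 2, 1, 3
d = r₁ − r₂: -1, -4, -1, -1, 5, 2
d²: 1, 16, 1, 1, 25, 4; Σd² = 48
ρ = 1 − 6·48/(6·35) = 1 − 288/210 = -0.371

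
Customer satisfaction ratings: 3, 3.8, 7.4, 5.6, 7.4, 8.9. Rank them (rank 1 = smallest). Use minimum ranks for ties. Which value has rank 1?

3

Sorted (ascending): 3, 3.8, 5.6, 7.4, 7.4, 8.9
The 2 values of 7.4 occupy positions 4–5 → each gets rank 4.
Rank 1 → value 3.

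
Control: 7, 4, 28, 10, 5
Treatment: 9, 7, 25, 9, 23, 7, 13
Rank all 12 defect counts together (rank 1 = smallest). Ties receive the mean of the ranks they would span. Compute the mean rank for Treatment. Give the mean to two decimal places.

7.29

Sorted (ascending): 4, 5, 7, 7, 7, 9, 9, 10, 13, 23, 25, 28
The 3 values of 7 occupy positions 3–5 → average rank 4.
The 2 values of 9 occupy positions 6–7 → average rank (6+7)/2 = 6.5.
Treatment values → pooled ranks: 9→6.5, 7→4, 25→11, 9→6.5, 23→10, 7→4, 13→9
Mean rank = (6.5 + 4 + 11 + 6.5 + 10 + 4 + 9) / 7 = 7.29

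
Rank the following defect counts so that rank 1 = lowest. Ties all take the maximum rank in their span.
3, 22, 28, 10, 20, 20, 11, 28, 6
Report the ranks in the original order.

1, 7, 9, 3, 6, 6, 4, 9, 2

Sorted (ascending): 3, 6, 10, 11, 20, 20, 22, 28, 28
The 2 values of 20 occupy positions 5–6 → each gets rank 6.
The 2 values of 28 occupy positions 8–9 → each gets rank 9.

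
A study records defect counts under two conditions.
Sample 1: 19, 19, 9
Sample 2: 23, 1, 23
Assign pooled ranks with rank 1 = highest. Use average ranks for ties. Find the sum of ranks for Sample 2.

9

Sorted (descending): 23, 23, 19, 19, 9, 1
The 2 values of 23 occupy positions 1–2 → average rank (1+2)/2 = 1.5.
The 2 values of 19 occupy positions 3–4 → average rank (3+4)/2 = 3.5.
Sample 2 values → pooled ranks: 23→1.5, 1→6, 23→1.5
Rank sum = 1.5 + 6 + 1.5 = 9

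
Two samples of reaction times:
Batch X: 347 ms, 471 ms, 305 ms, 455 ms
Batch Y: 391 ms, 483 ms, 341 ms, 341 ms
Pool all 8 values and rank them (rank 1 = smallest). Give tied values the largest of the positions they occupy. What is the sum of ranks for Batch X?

Sorted (ascending): 305, 341, 341, 347, 391, 455, 471, 483
The 2 values of 341 occupy positions 2–3 → each gets rank 3.
Batch X values → pooled ranks: 347→4, 471→7, 305→1, 455→6
Rank sum = 4 + 7 + 1 + 6 = 18

18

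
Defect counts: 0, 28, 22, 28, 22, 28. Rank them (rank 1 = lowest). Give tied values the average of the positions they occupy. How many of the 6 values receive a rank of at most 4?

3

Sorted (ascending): 0, 22, 22, 28, 28, 28
The 2 values of 22 occupy positions 2–3 → average rank (2+3)/2 = 2.5.
The 3 values of 28 occupy positions 4–6 → average rank 5.
Ranks ≤ 4: {1, 2.5, 2.5} → 3 values.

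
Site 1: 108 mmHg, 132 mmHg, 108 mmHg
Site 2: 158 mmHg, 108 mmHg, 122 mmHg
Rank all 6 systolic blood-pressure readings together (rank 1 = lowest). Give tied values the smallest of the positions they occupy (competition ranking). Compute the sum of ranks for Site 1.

Sorted (ascending): 108, 108, 108, 122, 132, 158
The 3 values of 108 occupy positions 1–3 → each gets rank 1.
Site 1 values → pooled ranks: 108→1, 132→5, 108→1
Rank sum = 1 + 5 + 1 = 7

7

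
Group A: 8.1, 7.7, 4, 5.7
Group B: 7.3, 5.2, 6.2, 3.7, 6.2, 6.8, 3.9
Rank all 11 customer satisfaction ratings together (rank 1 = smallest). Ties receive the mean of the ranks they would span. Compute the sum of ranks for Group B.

37

Sorted (ascending): 3.7, 3.9, 4, 5.2, 5.7, 6.2, 6.2, 6.8, 7.3, 7.7, 8.1
The 2 values of 6.2 occupy positions 6–7 → average rank (6+7)/2 = 6.5.
Group B values → pooled ranks: 7.3→9, 5.2→4, 6.2→6.5, 3.7→1, 6.2→6.5, 6.8→8, 3.9→2
Rank sum = 9 + 4 + 6.5 + 1 + 6.5 + 8 + 2 = 37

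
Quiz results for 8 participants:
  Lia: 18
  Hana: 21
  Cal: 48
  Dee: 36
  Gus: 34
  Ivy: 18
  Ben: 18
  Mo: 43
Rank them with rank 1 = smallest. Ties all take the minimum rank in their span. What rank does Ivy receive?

Sorted (ascending): 18, 18, 18, 21, 34, 36, 43, 48
The 3 values of 18 occupy positions 1–3 → each gets rank 1.
Ivy has value 18 → rank 1.

1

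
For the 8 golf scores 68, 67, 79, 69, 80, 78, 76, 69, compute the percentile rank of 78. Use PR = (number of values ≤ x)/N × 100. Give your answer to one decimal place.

75.0

N = 8.
Strictly below 78: 5. Equal to 78: 1.
PR = 6/8 × 100 = 75.0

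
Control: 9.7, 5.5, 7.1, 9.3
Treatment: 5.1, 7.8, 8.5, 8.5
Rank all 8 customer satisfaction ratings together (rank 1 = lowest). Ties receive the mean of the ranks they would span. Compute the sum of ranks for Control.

Sorted (ascending): 5.1, 5.5, 7.1, 7.8, 8.5, 8.5, 9.3, 9.7
The 2 values of 8.5 occupy positions 5–6 → average rank (5+6)/2 = 5.5.
Control values → pooled ranks: 9.7→8, 5.5→2, 7.1→3, 9.3→7
Rank sum = 8 + 2 + 3 + 7 = 20

20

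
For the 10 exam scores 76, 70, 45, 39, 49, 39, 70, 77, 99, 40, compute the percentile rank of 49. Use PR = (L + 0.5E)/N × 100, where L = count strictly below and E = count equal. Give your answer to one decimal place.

45.0

N = 10.
Strictly below 49: 4. Equal to 49: 1.
PR = (4 + 0.5·1)/10 × 100 = 45.0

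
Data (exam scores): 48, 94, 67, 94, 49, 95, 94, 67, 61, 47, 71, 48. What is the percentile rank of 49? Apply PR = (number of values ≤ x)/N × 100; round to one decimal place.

N = 12.
Strictly below 49: 3. Equal to 49: 1.
PR = 4/12 × 100 = 33.3

33.3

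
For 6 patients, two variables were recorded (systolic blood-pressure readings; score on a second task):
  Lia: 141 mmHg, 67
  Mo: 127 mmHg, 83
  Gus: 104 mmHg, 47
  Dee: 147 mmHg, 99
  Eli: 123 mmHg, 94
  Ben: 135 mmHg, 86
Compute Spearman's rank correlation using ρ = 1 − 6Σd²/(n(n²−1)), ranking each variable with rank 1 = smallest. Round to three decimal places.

Ranks of variable 1: 5, 3, 1, 6, 2, 4
Ranks of variable 2: 2, 3, 1, 6, 5, 4
d = r₁ − r₂: 3, 0, 0, 0, -3, 0
d²: 9, 0, 0, 0, 9, 0; Σd² = 18
ρ = 1 − 6·18/(6·35) = 1 − 108/210 = 0.486

0.486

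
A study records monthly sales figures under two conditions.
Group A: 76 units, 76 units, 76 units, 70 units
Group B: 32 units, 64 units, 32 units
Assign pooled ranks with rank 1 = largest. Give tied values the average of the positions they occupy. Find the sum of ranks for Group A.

10

Sorted (descending): 76, 76, 76, 70, 64, 32, 32
The 3 values of 76 occupy positions 1–3 → average rank 2.
The 2 values of 32 occupy positions 6–7 → average rank (6+7)/2 = 6.5.
Group A values → pooled ranks: 76→2, 76→2, 76→2, 70→4
Rank sum = 2 + 2 + 2 + 4 = 10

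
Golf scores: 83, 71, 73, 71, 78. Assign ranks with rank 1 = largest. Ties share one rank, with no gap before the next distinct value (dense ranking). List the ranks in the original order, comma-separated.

1, 4, 3, 4, 2

Sorted (descending): 83, 78, 73, 71, 71
The 2 values of 71 share dense rank 4.
Remaining distinct values take the next consecutive integers.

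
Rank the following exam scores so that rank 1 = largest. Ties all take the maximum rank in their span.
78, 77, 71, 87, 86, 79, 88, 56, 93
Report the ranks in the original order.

Sorted (descending): 93, 88, 87, 86, 79, 78, 77, 71, 56
No ties — each value takes its position as its rank.

6, 7, 8, 3, 4, 5, 2, 9, 1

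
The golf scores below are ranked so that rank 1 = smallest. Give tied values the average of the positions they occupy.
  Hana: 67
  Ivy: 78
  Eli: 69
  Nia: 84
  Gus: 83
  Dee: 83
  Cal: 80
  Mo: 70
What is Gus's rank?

6.5

Sorted (ascending): 67, 69, 70, 78, 80, 83, 83, 84
The 2 values of 83 occupy positions 6–7 → average rank (6+7)/2 = 6.5.
Gus has value 83 → rank 6.5.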